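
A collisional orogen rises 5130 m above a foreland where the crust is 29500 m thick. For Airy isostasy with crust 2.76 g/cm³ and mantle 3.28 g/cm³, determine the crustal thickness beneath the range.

Root depth r = h ρ_c / (ρ_m − ρ_c) = 5130 m × 2.76 / 0.52 = 27230 m.
Total thickness = T + h + r = 29500 m + 5130 m + 27230 m = 61900 m.

61900 m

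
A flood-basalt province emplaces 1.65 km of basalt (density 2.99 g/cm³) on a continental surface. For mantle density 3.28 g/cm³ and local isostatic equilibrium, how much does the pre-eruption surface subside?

Subaerial loading: s = t ρ_load / ρ_m.
s = 1.65 km × 2.99/3.28 = 1.5 km.

1.5 km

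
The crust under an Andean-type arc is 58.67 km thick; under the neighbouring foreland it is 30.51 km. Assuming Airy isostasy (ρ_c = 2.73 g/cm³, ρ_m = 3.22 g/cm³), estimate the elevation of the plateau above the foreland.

4.29 km

Excess crust Δ = 58.67 km − 30.51 km = 28.16 km, split between elevation h and root r with h + r = Δ.
Airy balance ρ_c h = (ρ_m − ρ_c) r gives r = h ρ_c/(ρ_m − ρ_c), so h (1 + ρ_c/(ρ_m − ρ_c)) = Δ, i.e. h = Δ (ρ_m − ρ_c)/ρ_m.
h = 28.16 km × 0.49/3.22 = 4.29 km.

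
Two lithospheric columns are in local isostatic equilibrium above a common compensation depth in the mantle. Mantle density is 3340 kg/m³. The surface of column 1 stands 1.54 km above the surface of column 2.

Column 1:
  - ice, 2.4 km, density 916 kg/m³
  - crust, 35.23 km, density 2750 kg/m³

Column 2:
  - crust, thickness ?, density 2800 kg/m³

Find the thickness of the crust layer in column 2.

39.7 km

Take the compensation level at the base of the deeper column (depth z_c below the surface of column 1) and equate Σ ρ_i t_i down to z_c; mantle fills any gap and the z_c terms cancel.
Column 1: 2.4×916 + 35.23×2750 + (z_c − 37.63)×3340
Column 2: 1.54×0 + x×2800 + (z_c − 1.54 − 0 − x)×3340
The z_c×3340 term appears on both sides and cancels. Collect the known terms of each column as K = Σ(ρt)_known − 3340 × (depth of known layers): K_1 = 99080.9 − 3340×37.63 = −26603.3; K_2 = 0 − 3340×(1.54 + 0) = −5143.6.
Balance: K_1 = K_2 − x×(3340 − 2800), so x = (K_2 − K_1)/(3340 − 2800) = 21459.7/540 = 39.7 km.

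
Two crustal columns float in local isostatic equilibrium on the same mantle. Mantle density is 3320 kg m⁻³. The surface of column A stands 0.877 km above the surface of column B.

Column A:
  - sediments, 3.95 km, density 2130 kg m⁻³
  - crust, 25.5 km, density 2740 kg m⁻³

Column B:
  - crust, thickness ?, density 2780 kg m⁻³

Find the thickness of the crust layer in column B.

Take the compensation level at the base of the deeper column (depth z_c below the surface of column A) and equate Σ ρ_i t_i down to z_c; mantle fills any gap and the z_c terms cancel.
Column A: 3.95×2130 + 25.5×2740 + (z_c − 29.45)×3320
Column B: 0.877×0 + x×2780 + (z_c − 0.877 − 0 − x)×3320
The z_c×3320 term appears on both sides and cancels. Collect the known terms of each column as K = Σ(ρt)_known − 3320 × (depth of known layers): K_A = 78283.5 − 3320×29.45 = −19490.5; K_B = 0 − 3320×(0.877 + 0) = −2911.64.
Balance: K_A = K_B − x×(3320 − 2780), so x = (K_B − K_A)/(3320 − 2780) = 16578.9/540 = 30.7 km.

30.7 km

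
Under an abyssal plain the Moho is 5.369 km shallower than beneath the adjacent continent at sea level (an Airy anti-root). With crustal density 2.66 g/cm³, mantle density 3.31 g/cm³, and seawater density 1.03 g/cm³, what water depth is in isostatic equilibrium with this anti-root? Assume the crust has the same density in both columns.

2.14 km

Replacing a thickness d of crust by seawater at the top must be balanced by replacing crust with mantle at the base: d (ρ_c − ρ_w) = a (ρ_m − ρ_c).
d = a (ρ_m − ρ_c)/(ρ_c − ρ_w) = 5.369 km × 0.65/1.63 = 2.14 km.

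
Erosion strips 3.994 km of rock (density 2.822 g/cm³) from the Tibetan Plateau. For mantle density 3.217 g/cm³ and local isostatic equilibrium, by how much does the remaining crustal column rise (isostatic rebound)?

3.5 km

Unloading: uplift u = e ρ_c/ρ_m = 3.994 km × 2.822/3.217 = 3.5 km.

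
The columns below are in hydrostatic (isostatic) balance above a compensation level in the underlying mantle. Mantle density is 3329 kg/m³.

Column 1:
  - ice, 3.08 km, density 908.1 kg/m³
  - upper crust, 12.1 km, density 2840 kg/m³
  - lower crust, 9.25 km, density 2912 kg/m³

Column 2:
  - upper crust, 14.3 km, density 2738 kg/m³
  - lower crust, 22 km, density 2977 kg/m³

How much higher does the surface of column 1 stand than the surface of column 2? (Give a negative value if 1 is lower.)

For any compensation level in the mantle, the mantle terms cancel and isostasy reduces to e = (Σt_1 − Σt_2) − (Σ(ρt)_1 − Σ(ρt)_2) / ρ_m.
Σt_1 = 24.43 km; Σt_2 = 36.3 km; Σ(ρt)_1 = 64096.948; Σ(ρt)_2 = 104647.4 (in km·kg/m³).
e = (24.43 − 36.3) − (64096.948 − 104647.4) / 3329 = 0.311 km.

0.311 km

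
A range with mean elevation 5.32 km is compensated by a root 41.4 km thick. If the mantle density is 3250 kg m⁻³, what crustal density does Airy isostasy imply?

2880 kg m⁻³

ρ_c h = (ρ_m − ρ_c) r → ρ_c (h + r) = ρ_m r → ρ_c = ρ_m r / (h + r).
ρ_c = 3250 × 41.4 km / (5.32 km + 41.4 km) = 2880 kg m⁻³.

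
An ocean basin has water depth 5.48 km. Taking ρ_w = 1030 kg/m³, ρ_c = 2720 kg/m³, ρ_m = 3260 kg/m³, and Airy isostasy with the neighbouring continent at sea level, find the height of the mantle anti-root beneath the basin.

Isostatic balance requires: replacing crust with seawater at the top is compensated by replacing crust with mantle at the base: d (ρ_c − ρ_w) = a (ρ_m − ρ_c).
a = d (ρ_c − ρ_w)/(ρ_m − ρ_c) = 5.48 km × 1690/540 = 17.2 km.

17.2 km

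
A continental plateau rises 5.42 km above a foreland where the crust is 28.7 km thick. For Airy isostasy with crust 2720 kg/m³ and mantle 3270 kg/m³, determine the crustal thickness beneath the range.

Root depth r = h ρ_c / (ρ_m − ρ_c) = 5.42 km × 2720 / 550 = 26.8 km.
Total thickness = T + h + r = 28.7 km + 5.42 km + 26.8 km = 60.9 km.

60.9 km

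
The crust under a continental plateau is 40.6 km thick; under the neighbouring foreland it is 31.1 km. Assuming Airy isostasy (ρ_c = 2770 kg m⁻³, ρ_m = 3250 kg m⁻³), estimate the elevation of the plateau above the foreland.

1.4 km

Excess crust Δ = 40.6 km − 31.1 km = 9.5 km, split between elevation h and root r with h + r = Δ.
Airy balance ρ_c h = (ρ_m − ρ_c) r gives r = h ρ_c/(ρ_m − ρ_c), so h (1 + ρ_c/(ρ_m − ρ_c)) = Δ, i.e. h = Δ (ρ_m − ρ_c)/ρ_m.
h = 9.5 km × 480/3250 = 1.4 km.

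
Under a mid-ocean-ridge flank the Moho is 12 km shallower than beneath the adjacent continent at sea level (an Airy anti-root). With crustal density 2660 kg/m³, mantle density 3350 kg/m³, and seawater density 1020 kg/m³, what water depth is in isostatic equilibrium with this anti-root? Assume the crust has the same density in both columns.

5.05 km

Replacing a thickness d of crust by seawater at the top must be balanced by replacing crust with mantle at the base: d (ρ_c − ρ_w) = a (ρ_m − ρ_c).
d = a (ρ_m − ρ_c)/(ρ_c − ρ_w) = 12 km × 690/1640 = 5.05 km.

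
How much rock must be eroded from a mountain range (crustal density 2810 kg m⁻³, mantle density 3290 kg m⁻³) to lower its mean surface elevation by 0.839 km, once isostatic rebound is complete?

5.75 km

Net drop Δ = e − u = e − e ρ_c/ρ_m = e (ρ_m − ρ_c)/ρ_m.
e = Δ ρ_m/(ρ_m − ρ_c) = 0.839 km × 3290/480 = 5.75 km.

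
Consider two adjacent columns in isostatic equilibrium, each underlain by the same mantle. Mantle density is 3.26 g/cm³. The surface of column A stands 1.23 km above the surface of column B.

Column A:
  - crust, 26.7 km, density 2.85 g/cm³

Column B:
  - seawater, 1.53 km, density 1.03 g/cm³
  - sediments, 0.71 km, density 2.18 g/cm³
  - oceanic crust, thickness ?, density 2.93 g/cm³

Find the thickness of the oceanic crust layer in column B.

8.36 km

Take the compensation level at the base of the deeper column (depth z_c below the surface of column A) and equate Σ ρ_i t_i down to z_c; mantle fills any gap and the z_c terms cancel.
Column A: 26.7×2.85 + (z_c − 26.7)×3.26
Column B: 1.23×0 + 1.53×1.03 + 0.71×2.18 + x×2.93 + (z_c − 1.23 − 2.24 − x)×3.26
The z_c×3.26 term appears on both sides and cancels. Collect the known terms of each column as K = Σ(ρt)_known − 3.26 × (depth of known layers): K_A = 76.095 − 3.26×26.7 = −10.947; K_B = 3.1237 − 3.26×(1.23 + 2.24) = −8.1885.
Balance: K_A = K_B − x×(3.26 − 2.93), so x = (K_B − K_A)/(3.26 − 2.93) = 2.7585/0.33 = 8.36 km.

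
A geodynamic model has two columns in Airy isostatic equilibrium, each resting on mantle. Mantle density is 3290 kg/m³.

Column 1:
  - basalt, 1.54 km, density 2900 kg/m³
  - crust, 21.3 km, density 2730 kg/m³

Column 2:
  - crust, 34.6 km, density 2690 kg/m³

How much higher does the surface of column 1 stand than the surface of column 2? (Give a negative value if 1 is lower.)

For any compensation level in the mantle, the mantle terms cancel and isostasy reduces to e = (Σt_1 − Σt_2) − (Σ(ρt)_1 − Σ(ρt)_2) / ρ_m.
Σt_1 = 22.84 km; Σt_2 = 34.6 km; Σ(ρt)_1 = 62615; Σ(ρt)_2 = 93074 (in km·kg/m³).
e = (22.84 − 34.6) − (62615 − 93074) / 3290 = −2.5 km.

−2.5 km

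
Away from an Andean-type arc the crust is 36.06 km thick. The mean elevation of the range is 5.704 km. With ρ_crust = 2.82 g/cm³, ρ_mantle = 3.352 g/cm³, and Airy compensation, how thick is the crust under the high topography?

Root depth r = h ρ_c / (ρ_m − ρ_c) = 5.704 km × 2.82 / 0.532 = 30.24 km.
Total thickness = T + h + r = 36.06 km + 5.704 km + 30.24 km = 72 km.

72 km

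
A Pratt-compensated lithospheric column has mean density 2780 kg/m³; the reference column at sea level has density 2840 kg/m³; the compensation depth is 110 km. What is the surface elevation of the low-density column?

ρ_ref D = ρ (D + h) → h = D (ρ_ref − ρ)/ρ.
h = 110 km × (2840 − 2780)/2780 = 2.37 km.

2.37 km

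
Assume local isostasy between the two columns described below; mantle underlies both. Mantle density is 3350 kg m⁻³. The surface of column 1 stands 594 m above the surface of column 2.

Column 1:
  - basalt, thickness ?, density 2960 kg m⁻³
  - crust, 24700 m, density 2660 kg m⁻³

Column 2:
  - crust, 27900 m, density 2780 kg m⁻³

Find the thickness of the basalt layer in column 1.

Take the compensation level at the base of the deeper column (depth z_c below the surface of column 1) and equate Σ ρ_i t_i down to z_c; mantle fills any gap and the z_c terms cancel.
Column 1: x×2960 + 24700×2660 + (z_c − 24700 − x)×3350
Column 2: 594×0 + 27900×2780 + (z_c − 594 − 27900)×3350
The z_c×3350 term appears on both sides and cancels. Collect the known terms of each column as K = Σ(ρt)_known − 3350 × (depth of known layers): K_1 = 65702000 − 3350×24700 = −17043000; K_2 = 77562000 − 3350×(594 + 27900) = −17892900.
Balance: K_1 − x×(3350 − 2960) = K_2, so x = (K_1 − K_2)/(3350 − 2960) = 849900/390 = 2180 m.

2180 m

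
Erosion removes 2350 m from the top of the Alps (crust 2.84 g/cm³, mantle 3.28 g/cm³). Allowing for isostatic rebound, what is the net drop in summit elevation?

Rebound u = e ρ_c/ρ_m = 2350 m × 2.84/3.28 = 2035 m.
Net surface drop = e − u = 2350 m − 2035 m = e (ρ_m − ρ_c)/ρ_m = 315 m.

315 m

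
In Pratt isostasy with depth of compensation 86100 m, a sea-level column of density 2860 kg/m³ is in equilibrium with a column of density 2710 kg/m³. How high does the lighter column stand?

ρ_ref D = ρ (D + h) → h = D (ρ_ref − ρ)/ρ.
h = 86100 m × (2860 − 2710)/2710 = 4770 m.

4770 m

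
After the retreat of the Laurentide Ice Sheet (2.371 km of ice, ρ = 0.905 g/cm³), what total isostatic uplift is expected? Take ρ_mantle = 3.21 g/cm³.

0.668 km

Removing the load lets mantle flow back in; uplift u satisfies ρ_ice t = ρ_m u.
u = t ρ_ice/ρ_m = 2.371 km × 0.905/3.21 = 0.668 km.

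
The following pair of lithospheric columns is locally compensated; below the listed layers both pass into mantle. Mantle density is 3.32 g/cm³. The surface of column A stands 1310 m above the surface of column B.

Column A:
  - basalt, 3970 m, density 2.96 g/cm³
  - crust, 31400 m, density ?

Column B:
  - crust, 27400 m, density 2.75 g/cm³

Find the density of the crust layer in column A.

Take the compensation level at the base of the deeper column (depth z_c below the surface of column A) and equate Σ ρ_i t_i down to z_c; mantle fills any gap and the z_c terms cancel.
Column A: 3970×2.96 + 31400×ρ + (z_c − 35370)×3.32
Column B: 1310×0 + 27400×2.75 + (z_c − 1310 − 27400)×3.32
The z_c×3.32 term appears on both sides and cancels. Collect the known terms of each column as K = Σ(ρt)_known − 3.32 × (depth of known layers): K_A = 11751.2 − 3.32×35370 = −105677.2; K_B = 75350 − 3.32×(1310 + 27400) = −19967.2.
Balance: K_A + 31400×ρ = K_B, so ρ = (K_B − K_A)/31400 = 85710/31400 = 2.73 g/cm³.

2.73 g/cm³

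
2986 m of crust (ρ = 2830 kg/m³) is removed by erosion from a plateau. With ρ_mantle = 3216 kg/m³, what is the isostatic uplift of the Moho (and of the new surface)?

2630 m

Unloading: uplift u = e ρ_c/ρ_m = 2986 m × 2830/3216 = 2630 m.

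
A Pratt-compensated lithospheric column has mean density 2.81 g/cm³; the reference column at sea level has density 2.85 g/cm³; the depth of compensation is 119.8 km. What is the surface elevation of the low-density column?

1.71 km

ρ_ref D = ρ (D + h) → h = D (ρ_ref − ρ)/ρ.
h = 119.8 km × (2.85 − 2.81)/2.81 = 1.71 km.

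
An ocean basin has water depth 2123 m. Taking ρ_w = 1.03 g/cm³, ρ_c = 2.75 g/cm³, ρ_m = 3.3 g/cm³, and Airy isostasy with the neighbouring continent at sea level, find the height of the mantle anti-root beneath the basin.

For local isostatic compensation: replacing crust with seawater at the top is compensated by replacing crust with mantle at the base: d (ρ_c − ρ_w) = a (ρ_m − ρ_c).
a = d (ρ_c − ρ_w)/(ρ_m − ρ_c) = 2123 m × 1.72/0.55 = 6640 m.

6640 m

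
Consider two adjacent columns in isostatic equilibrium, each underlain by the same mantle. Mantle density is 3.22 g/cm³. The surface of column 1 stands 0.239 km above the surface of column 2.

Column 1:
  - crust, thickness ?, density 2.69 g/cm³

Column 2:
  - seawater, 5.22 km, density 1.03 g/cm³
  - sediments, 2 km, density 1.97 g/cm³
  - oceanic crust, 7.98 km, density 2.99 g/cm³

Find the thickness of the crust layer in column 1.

Take the compensation level at the base of the deeper column (depth z_c below the surface of column 1) and equate Σ ρ_i t_i down to z_c; mantle fills any gap and the z_c terms cancel.
Column 1: x×2.69 + (z_c − 0 − x)×3.22
Column 2: 0.239×0 + 5.22×1.03 + 2×1.97 + 7.98×2.99 + (z_c − 0.239 − 15.2)×3.22
The z_c×3.22 term appears on both sides and cancels. Collect the known terms of each column as K = Σ(ρt)_known − 3.22 × (depth of known layers): K_1 = 0 − 3.22×0 = 0; K_2 = 33.1768 − 3.22×(0.239 + 15.2) = −16.53678.
Balance: K_1 − x×(3.22 − 2.69) = K_2, so x = (K_1 − K_2)/(3.22 − 2.69) = 16.5368/0.53 = 31.2 km.

31.2 km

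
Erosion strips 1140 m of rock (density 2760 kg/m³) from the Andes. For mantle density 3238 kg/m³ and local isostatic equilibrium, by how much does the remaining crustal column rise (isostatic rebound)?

Unloading: uplift u = e ρ_c/ρ_m = 1140 m × 2760/3238 = 972 m.

972 m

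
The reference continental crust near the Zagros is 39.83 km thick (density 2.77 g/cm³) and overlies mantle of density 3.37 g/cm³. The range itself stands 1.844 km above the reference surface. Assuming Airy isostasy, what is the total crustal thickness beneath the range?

50.2 km

Root depth r = h ρ_c / (ρ_m − ρ_c) = 1.844 km × 2.77 / 0.6 = 8.513 km.
Total thickness = T + h + r = 39.83 km + 1.844 km + 8.513 km = 50.2 km.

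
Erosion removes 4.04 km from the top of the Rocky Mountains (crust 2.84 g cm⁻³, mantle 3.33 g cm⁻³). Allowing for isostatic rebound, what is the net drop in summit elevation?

Rebound u = e ρ_c/ρ_m = 4.04 km × 2.84/3.33 = 3.446 km.
Net surface drop = e − u = 4.04 km − 3.446 km = e (ρ_m − ρ_c)/ρ_m = 0.594 km.

0.594 km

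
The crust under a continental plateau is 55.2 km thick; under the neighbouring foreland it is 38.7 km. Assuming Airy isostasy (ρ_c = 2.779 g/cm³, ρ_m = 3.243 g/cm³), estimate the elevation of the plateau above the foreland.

Excess crust Δ = 55.2 km − 38.7 km = 16.5 km, split between elevation h and root r with h + r = Δ.
Airy balance ρ_c h = (ρ_m − ρ_c) r gives r = h ρ_c/(ρ_m − ρ_c), so h (1 + ρ_c/(ρ_m − ρ_c)) = Δ, i.e. h = Δ (ρ_m − ρ_c)/ρ_m.
h = 16.5 km × 0.464/3.243 = 2.36 km.

2.36 km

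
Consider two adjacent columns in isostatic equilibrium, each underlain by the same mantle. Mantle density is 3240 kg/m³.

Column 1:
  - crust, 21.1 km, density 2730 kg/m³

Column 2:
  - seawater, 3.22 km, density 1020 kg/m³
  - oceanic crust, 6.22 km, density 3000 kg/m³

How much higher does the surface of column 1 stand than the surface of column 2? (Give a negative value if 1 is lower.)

0.654 km

For any compensation level in the mantle, the mantle terms cancel and isostasy reduces to e = (Σt_1 − Σt_2) − (Σ(ρt)_1 − Σ(ρt)_2) / ρ_m.
Σt_1 = 21.1 km; Σt_2 = 9.44 km; Σ(ρt)_1 = 57603; Σ(ρt)_2 = 21944.4 (in km·kg/m³).
e = (21.1 − 9.44) − (57603 − 21944.4) / 3240 = 0.654 km.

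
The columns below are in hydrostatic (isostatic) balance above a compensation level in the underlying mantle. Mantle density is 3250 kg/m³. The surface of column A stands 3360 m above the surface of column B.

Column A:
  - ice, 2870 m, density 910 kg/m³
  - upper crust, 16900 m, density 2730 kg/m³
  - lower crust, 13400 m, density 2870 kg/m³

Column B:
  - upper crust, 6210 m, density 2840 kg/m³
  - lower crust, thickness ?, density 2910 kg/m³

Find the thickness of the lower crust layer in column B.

21000 m

Take the compensation level at the base of the deeper column (depth z_c below the surface of column A) and equate Σ ρ_i t_i down to z_c; mantle fills any gap and the z_c terms cancel.
Column A: 2870×910 + 16900×2730 + 13400×2870 + (z_c − 33170)×3250
Column B: 3360×0 + 6210×2840 + x×2910 + (z_c − 3360 − 6210 − x)×3250
The z_c×3250 term appears on both sides and cancels. Collect the known terms of each column as K = Σ(ρt)_known − 3250 × (depth of known layers): K_A = 87206700 − 3250×33170 = −20595800; K_B = 17636400 − 3250×(3360 + 6210) = −13466100.
Balance: K_A = K_B − x×(3250 − 2910), so x = (K_B − K_A)/(3250 − 2910) = 7129700/340 = 21000 m.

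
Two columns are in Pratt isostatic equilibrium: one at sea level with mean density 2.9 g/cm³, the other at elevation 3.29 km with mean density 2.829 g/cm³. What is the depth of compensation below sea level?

131 km

ρ_ref D = ρ (D + h) → D (ρ_ref − ρ) = ρ h.
D = ρ h/(ρ_ref − ρ) = 2.829 × 3.29 km/(2.9 − 2.829) = 131 km.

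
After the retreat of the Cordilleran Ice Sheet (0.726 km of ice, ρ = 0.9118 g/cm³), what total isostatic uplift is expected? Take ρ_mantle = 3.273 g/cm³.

Removing the load lets mantle flow back in; uplift u satisfies ρ_ice t = ρ_m u.
u = t ρ_ice/ρ_m = 0.726 km × 0.9118/3.273 = 0.202 km.

0.202 km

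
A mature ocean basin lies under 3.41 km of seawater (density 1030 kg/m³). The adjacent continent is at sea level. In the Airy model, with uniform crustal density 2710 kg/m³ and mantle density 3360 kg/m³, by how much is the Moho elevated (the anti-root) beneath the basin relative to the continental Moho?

8.81 km

Equating mass per unit area of the two columns: replacing crust with seawater at the top is compensated by replacing crust with mantle at the base: d (ρ_c − ρ_w) = a (ρ_m − ρ_c).
a = d (ρ_c − ρ_w)/(ρ_m − ρ_c) = 3.41 km × 1680/650 = 8.81 km.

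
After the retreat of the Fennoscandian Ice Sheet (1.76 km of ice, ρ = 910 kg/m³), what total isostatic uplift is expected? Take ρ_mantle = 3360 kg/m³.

0.477 km

Removing the load lets mantle flow back in; uplift u satisfies ρ_ice t = ρ_m u.
u = t ρ_ice/ρ_m = 1.76 km × 910/3360 = 0.477 km.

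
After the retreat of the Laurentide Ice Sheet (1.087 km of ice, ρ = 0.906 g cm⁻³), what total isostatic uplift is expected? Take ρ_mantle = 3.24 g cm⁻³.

Removing the load lets mantle flow back in; uplift u satisfies ρ_ice t = ρ_m u.
u = t ρ_ice/ρ_m = 1.087 km × 0.906/3.24 = 0.304 km.

0.304 km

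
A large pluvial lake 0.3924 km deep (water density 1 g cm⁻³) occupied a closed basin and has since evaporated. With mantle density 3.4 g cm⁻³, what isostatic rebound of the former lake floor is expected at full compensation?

u = d ρ_w/ρ_m = 0.3924 km × 1/3.4 = 0.115 km.

0.115 km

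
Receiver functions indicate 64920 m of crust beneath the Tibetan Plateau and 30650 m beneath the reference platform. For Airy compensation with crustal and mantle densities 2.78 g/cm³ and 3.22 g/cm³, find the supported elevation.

4680 m

Excess crust Δ = 64920 m − 30650 m = 34270 m, split between elevation h and root r with h + r = Δ.
Airy balance ρ_c h = (ρ_m − ρ_c) r gives r = h ρ_c/(ρ_m − ρ_c), so h (1 + ρ_c/(ρ_m − ρ_c)) = Δ, i.e. h = Δ (ρ_m − ρ_c)/ρ_m.
h = 34270 m × 0.44/3.22 = 4680 m.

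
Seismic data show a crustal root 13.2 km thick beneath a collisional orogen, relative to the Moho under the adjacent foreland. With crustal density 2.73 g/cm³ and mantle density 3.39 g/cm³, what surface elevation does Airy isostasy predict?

In Airy isostatic equilibrium: ρ_c h = (ρ_m − ρ_c) r.
h = r (ρ_m − ρ_c) / ρ_c = 13.2 km × (3.39 − 2.73) / 2.73 = 3.19 km.

3.19 km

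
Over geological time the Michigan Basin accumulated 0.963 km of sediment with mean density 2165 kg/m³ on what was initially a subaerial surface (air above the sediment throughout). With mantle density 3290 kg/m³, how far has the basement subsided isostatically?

0.634 km

Subaerial load: s = t ρ_sed / ρ_m = 0.963 km × 2165/3290 = 0.634 km.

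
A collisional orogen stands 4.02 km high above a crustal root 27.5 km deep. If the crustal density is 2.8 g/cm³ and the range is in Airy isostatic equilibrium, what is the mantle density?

Airy balance: ρ_c h = (ρ_m − ρ_c) r → ρ_m = ρ_c (1 + h/r).
ρ_m = 2.8 × (1 + 4.02 km/27.5 km) = 3.21 g/cm³.

3.21 g/cm³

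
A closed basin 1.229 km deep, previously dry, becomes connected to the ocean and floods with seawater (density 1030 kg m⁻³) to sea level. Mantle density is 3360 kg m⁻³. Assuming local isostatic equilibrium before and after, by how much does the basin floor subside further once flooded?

0.543 km

After flooding the water column is d + s deep. Its weight must equal the weight of mantle displaced by the extra subsidence s: (d + s) ρ_w = s ρ_m.
s = d ρ_w / (ρ_m − ρ_w) = 1.229 km × 1030/(3360 − 1030) = 0.543 km.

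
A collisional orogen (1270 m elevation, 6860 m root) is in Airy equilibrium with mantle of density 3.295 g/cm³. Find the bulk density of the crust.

ρ_c h = (ρ_m − ρ_c) r → ρ_c (h + r) = ρ_m r → ρ_c = ρ_m r / (h + r).
ρ_c = 3.295 × 6860 m / (1270 m + 6860 m) = 2.78 g/cm³.

2.78 g/cm³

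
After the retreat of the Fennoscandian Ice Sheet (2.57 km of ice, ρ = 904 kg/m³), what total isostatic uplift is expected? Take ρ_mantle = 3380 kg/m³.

0.687 km

Removing the load lets mantle flow back in; uplift u satisfies ρ_ice t = ρ_m u.
u = t ρ_ice/ρ_m = 2.57 km × 904/3380 = 0.687 km.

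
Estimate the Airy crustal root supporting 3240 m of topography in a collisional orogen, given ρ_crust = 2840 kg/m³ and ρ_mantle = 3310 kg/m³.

By Archimedes' principle applied to the lithosphere: the weight of the topography is balanced by the buoyancy of the root, ρ_c h = (ρ_m − ρ_c) r.
r = h · ρ_c / (ρ_m − ρ_c) = 3240 m × 2840 / (3310 − 2840) = 19600 m.

19600 m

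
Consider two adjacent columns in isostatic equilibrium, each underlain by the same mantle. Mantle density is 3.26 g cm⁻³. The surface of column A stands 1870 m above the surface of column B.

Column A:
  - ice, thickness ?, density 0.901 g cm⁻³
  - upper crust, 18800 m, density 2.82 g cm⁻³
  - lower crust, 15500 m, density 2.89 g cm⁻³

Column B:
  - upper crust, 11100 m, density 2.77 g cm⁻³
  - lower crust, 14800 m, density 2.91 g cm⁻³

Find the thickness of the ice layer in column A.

1150 m

Take the compensation level at the base of the deeper column (depth z_c below the surface of column A) and equate Σ ρ_i t_i down to z_c; mantle fills any gap and the z_c terms cancel.
Column A: x×0.901 + 18800×2.82 + 15500×2.89 + (z_c − 34300 − x)×3.26
Column B: 1870×0 + 11100×2.77 + 14800×2.91 + (z_c − 1870 − 25900)×3.26
The z_c×3.26 term appears on both sides and cancels. Collect the known terms of each column as K = Σ(ρt)_known − 3.26 × (depth of known layers): K_A = 97811 − 3.26×34300 = −14007; K_B = 73815 − 3.26×(1870 + 25900) = −16715.2.
Balance: K_A − x×(3.26 − 0.901) = K_B, so x = (K_A − K_B)/(3.26 − 0.901) = 2708.2/2.359 = 1150 m.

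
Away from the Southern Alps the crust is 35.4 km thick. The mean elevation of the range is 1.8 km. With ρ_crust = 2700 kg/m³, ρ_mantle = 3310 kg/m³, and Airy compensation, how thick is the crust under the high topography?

Root depth r = h ρ_c / (ρ_m − ρ_c) = 1.8 km × 2700 / 610 = 7.967 km.
Total thickness = T + h + r = 35.4 km + 1.8 km + 7.967 km = 45.2 km.

45.2 km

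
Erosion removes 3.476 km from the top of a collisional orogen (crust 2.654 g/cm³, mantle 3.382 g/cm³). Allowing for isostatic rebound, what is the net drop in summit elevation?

0.748 km

Rebound u = e ρ_c/ρ_m = 3.476 km × 2.654/3.382 = 2.728 km.
Net surface drop = e − u = 3.476 km − 2.728 km = e (ρ_m − ρ_c)/ρ_m = 0.748 km.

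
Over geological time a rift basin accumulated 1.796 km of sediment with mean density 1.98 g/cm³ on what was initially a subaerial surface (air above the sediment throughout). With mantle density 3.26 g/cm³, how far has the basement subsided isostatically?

Subaerial load: s = t ρ_sed / ρ_m = 1.796 km × 1.98/3.26 = 1.09 km.

1.09 km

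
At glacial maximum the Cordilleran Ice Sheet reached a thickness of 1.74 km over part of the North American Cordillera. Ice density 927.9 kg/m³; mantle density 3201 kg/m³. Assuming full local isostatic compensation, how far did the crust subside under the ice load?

0.504 km

Equating mass per unit area of the two columns: the ice load ρ_ice t is balanced by mantle displaced below, ρ_m s.
s = t ρ_ice / ρ_m = 1.74 km × 927.9/3201 = 0.504 km.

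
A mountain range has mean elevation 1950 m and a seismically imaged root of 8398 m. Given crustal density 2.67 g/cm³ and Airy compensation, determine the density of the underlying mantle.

3.29 g/cm³

Airy balance: ρ_c h = (ρ_m − ρ_c) r → ρ_m = ρ_c (1 + h/r).
ρ_m = 2.67 × (1 + 1950 m/8398 m) = 3.29 g/cm³.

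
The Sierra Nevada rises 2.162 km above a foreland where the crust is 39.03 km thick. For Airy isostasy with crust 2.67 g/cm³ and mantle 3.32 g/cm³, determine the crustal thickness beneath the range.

50.1 km

Root depth r = h ρ_c / (ρ_m − ρ_c) = 2.162 km × 2.67 / 0.65 = 8.881 km.
Total thickness = T + h + r = 39.03 km + 2.162 km + 8.881 km = 50.1 km.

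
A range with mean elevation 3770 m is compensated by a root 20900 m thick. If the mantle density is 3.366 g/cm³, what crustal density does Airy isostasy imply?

2.85 g/cm³

ρ_c h = (ρ_m − ρ_c) r → ρ_c (h + r) = ρ_m r → ρ_c = ρ_m r / (h + r).
ρ_c = 3.366 × 20900 m / (3770 m + 20900 m) = 2.85 g/cm³.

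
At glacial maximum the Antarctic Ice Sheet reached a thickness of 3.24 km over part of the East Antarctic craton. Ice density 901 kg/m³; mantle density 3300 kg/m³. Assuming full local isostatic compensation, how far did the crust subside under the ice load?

0.885 km

By Archimedes' principle applied to the lithosphere: the ice load ρ_ice t is balanced by mantle displaced below, ρ_m s.
s = t ρ_ice / ρ_m = 3.24 km × 901/3300 = 0.885 km.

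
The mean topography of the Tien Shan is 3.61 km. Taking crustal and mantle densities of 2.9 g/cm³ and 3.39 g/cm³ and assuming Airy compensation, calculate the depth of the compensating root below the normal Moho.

Isostatic balance requires: the weight of the topography is balanced by the buoyancy of the root, ρ_c h = (ρ_m − ρ_c) r.
r = h · ρ_c / (ρ_m − ρ_c) = 3.61 km × 2.9 / (3.39 − 2.9) = 21.4 km.

21.4 km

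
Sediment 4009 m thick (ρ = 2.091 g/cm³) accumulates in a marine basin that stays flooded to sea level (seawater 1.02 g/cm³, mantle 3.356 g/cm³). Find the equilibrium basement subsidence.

1840 m

Submarine loading: the sediment displaces seawater, and the subsidence is in turn flooded, so s (ρ_m − ρ_w) = t (ρ_sed − ρ_w).
s = 4009 m × (2.091 − 1.02) / (3.356 − 1.02) = 1840 m.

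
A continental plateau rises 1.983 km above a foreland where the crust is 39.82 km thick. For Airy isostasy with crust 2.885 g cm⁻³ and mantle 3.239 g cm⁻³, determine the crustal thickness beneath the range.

58 km

Root depth r = h ρ_c / (ρ_m − ρ_c) = 1.983 km × 2.885 / 0.354 = 16.16 km.
Total thickness = T + h + r = 39.82 km + 1.983 km + 16.16 km = 58 km.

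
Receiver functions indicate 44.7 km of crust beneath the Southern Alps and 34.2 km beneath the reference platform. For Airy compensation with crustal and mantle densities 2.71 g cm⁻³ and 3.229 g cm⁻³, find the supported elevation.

1.69 km

Excess crust Δ = 44.7 km − 34.2 km = 10.5 km, split between elevation h and root r with h + r = Δ.
Airy balance ρ_c h = (ρ_m − ρ_c) r gives r = h ρ_c/(ρ_m − ρ_c), so h (1 + ρ_c/(ρ_m − ρ_c)) = Δ, i.e. h = Δ (ρ_m − ρ_c)/ρ_m.
h = 10.5 km × 0.519/3.229 = 1.69 km.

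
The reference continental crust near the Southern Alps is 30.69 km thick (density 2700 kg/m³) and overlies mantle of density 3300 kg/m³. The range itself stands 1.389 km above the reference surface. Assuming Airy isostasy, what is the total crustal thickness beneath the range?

38.3 km

Root depth r = h ρ_c / (ρ_m − ρ_c) = 1.389 km × 2700 / 600 = 6.25 km.
Total thickness = T + h + r = 30.69 km + 1.389 km + 6.25 km = 38.3 km.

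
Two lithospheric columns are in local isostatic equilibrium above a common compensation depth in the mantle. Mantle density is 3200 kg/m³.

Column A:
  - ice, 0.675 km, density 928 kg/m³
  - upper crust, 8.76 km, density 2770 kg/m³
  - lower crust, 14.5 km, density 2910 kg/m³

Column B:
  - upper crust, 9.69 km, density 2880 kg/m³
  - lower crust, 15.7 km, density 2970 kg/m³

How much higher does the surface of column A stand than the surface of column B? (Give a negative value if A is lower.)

0.873 km

For any compensation level in the mantle, the mantle terms cancel and isostasy reduces to e = (Σt_A − Σt_B) − (Σ(ρt)_A − Σ(ρt)_B) / ρ_m.
Σt_A = 23.935 km; Σt_B = 25.39 km; Σ(ρt)_A = 67086.6; Σ(ρt)_B = 74536.2 (in km·kg/m³).
e = (23.935 − 25.39) − (67086.6 − 74536.2) / 3200 = 0.873 km.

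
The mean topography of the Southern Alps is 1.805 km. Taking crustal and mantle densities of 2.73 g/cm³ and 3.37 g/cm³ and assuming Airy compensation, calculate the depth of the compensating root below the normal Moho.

7.7 km

Isostatic balance requires: the weight of the topography is balanced by the buoyancy of the root, ρ_c h = (ρ_m − ρ_c) r.
r = h · ρ_c / (ρ_m − ρ_c) = 1.805 km × 2.73 / (3.37 − 2.73) = 7.7 km.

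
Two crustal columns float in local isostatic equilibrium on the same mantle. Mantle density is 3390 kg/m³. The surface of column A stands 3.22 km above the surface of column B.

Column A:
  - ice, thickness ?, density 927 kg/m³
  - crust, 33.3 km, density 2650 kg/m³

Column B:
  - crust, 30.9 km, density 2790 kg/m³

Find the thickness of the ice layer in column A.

Take the compensation level at the base of the deeper column (depth z_c below the surface of column A) and equate Σ ρ_i t_i down to z_c; mantle fills any gap and the z_c terms cancel.
Column A: x×927 + 33.3×2650 + (z_c − 33.3 − x)×3390
Column B: 3.22×0 + 30.9×2790 + (z_c − 3.22 − 30.9)×3390
The z_c×3390 term appears on both sides and cancels. Collect the known terms of each column as K = Σ(ρt)_known − 3390 × (depth of known layers): K_A = 88245 − 3390×33.3 = −24642; K_B = 86211 − 3390×(3.22 + 30.9) = −29455.8.
Balance: K_A − x×(3390 − 927) = K_B, so x = (K_A − K_B)/(3390 − 927) = 4813.8/2463 = 1.95 km.

1.95 km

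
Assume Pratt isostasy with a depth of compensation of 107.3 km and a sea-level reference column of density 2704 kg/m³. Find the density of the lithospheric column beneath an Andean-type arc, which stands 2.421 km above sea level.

2640 kg/m³

Pratt balance: ρ_ref D = ρ (D + h).
ρ = ρ_ref D/(D + h) = 2704 × 107.3 km/(107.3 km + 2.421 km) = 2640 kg/m³.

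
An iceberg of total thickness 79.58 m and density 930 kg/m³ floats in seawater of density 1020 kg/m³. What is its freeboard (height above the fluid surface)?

7.02 m

Floating equilibrium: submerged depth d = t ρ_obj/ρ_fluid = 79.58 m × 930/1020 = 72.56 m.
Freeboard = t − d = 79.58 m − 72.56 m = 7.02 m.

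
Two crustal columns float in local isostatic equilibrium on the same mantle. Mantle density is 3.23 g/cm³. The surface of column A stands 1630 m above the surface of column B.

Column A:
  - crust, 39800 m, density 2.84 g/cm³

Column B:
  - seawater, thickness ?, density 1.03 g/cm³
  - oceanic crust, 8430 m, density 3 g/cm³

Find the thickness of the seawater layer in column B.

Take the compensation level at the base of the deeper column (depth z_c below the surface of column A) and equate Σ ρ_i t_i down to z_c; mantle fills any gap and the z_c terms cancel.
Column A: 39800×2.84 + (z_c − 39800)×3.23
Column B: 1630×0 + x×1.03 + 8430×3 + (z_c − 1630 − 8430 − x)×3.23
The z_c×3.23 term appears on both sides and cancels. Collect the known terms of each column as K = Σ(ρt)_known − 3.23 × (depth of known layers): K_A = 113032 − 3.23×39800 = −15522; K_B = 25290 − 3.23×(1630 + 8430) = −7203.8.
Balance: K_A = K_B − x×(3.23 − 1.03), so x = (K_B − K_A)/(3.23 − 1.03) = 8318.2/2.2 = 3780 m.

3780 m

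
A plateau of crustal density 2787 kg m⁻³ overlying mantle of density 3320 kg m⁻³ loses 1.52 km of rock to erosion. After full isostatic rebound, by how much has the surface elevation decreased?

0.244 km

Rebound u = e ρ_c/ρ_m = 1.52 km × 2787/3320 = 1.276 km.
Net surface drop = e − u = 1.52 km − 1.276 km = e (ρ_m − ρ_c)/ρ_m = 0.244 km.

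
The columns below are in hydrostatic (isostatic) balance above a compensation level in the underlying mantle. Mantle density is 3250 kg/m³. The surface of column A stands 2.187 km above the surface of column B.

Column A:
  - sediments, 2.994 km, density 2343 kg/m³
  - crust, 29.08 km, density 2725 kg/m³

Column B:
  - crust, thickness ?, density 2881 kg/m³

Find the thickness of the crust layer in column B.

Take the compensation level at the base of the deeper column (depth z_c below the surface of column A) and equate Σ ρ_i t_i down to z_c; mantle fills any gap and the z_c terms cancel.
Column A: 2.994×2343 + 29.08×2725 + (z_c − 32.074)×3250
Column B: 2.187×0 + x×2881 + (z_c − 2.187 − 0 − x)×3250
The z_c×3250 term appears on both sides and cancels. Collect the known terms of each column as K = Σ(ρt)_known − 3250 × (depth of known layers): K_A = 86257.942 − 3250×32.074 = −17982.558; K_B = 0 − 3250×(2.187 + 0) = −7107.75.
Balance: K_A = K_B − x×(3250 − 2881), so x = (K_B − K_A)/(3250 − 2881) = 10874.8/369 = 29.5 km.

29.5 km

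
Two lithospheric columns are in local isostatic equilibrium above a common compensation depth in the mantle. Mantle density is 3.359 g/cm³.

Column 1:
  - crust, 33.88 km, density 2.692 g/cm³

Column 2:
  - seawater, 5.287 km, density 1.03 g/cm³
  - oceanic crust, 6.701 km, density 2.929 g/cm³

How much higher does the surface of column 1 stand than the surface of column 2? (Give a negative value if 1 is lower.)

2.2 km

For any compensation level in the mantle, the mantle terms cancel and isostasy reduces to e = (Σt_1 − Σt_2) − (Σ(ρt)_1 − Σ(ρt)_2) / ρ_m.
Σt_1 = 33.88 km; Σt_2 = 11.988 km; Σ(ρt)_1 = 91.20496; Σ(ρt)_2 = 25.072839 (in km·g/cm³).
e = (33.88 − 11.988) − (91.20496 − 25.072839) / 3.359 = 2.2 km.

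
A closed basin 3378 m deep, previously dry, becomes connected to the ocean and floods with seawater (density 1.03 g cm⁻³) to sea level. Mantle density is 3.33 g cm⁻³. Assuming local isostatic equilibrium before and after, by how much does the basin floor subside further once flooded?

1510 m

After flooding the water column is d + s deep. Its weight must equal the weight of mantle displaced by the extra subsidence s: (d + s) ρ_w = s ρ_m.
s = d ρ_w / (ρ_m − ρ_w) = 3378 m × 1.03/(3.33 − 1.03) = 1510 m.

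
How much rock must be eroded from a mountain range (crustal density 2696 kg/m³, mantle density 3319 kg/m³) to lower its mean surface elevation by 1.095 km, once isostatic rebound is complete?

5.83 km

Net drop Δ = e − u = e − e ρ_c/ρ_m = e (ρ_m − ρ_c)/ρ_m.
e = Δ ρ_m/(ρ_m − ρ_c) = 1.095 km × 3319/623 = 5.83 km.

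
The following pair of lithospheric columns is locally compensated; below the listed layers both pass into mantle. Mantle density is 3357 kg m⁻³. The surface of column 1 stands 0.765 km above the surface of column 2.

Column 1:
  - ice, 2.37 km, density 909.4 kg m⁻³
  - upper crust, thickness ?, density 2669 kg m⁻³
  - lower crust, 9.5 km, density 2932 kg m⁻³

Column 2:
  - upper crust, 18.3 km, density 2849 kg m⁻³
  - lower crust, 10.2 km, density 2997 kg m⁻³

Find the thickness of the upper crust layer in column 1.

Take the compensation level at the base of the deeper column (depth z_c below the surface of column 1) and equate Σ ρ_i t_i down to z_c; mantle fills any gap and the z_c terms cancel.
Column 1: 2.37×909.4 + x×2669 + 9.5×2932 + (z_c − 11.87 − x)×3357
Column 2: 0.765×0 + 18.3×2849 + 10.2×2997 + (z_c − 0.765 − 28.5)×3357
The z_c×3357 term appears on both sides and cancels. Collect the known terms of each column as K = Σ(ρt)_known − 3357 × (depth of known layers): K_1 = 30009.278 − 3357×11.87 = −9838.312; K_2 = 82706.1 − 3357×(0.765 + 28.5) = −15536.505.
Balance: K_1 − x×(3357 − 2669) = K_2, so x = (K_1 − K_2)/(3357 − 2669) = 5698.19/688 = 8.28 km.

8.28 km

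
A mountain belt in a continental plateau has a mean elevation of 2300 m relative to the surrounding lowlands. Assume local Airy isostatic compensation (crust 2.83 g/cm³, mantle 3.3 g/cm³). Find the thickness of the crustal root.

In Airy isostatic equilibrium: the weight of the topography is balanced by the buoyancy of the root, ρ_c h = (ρ_m − ρ_c) r.
r = h · ρ_c / (ρ_m − ρ_c) = 2300 m × 2.83 / (3.3 − 2.83) = 13800 m.

13800 m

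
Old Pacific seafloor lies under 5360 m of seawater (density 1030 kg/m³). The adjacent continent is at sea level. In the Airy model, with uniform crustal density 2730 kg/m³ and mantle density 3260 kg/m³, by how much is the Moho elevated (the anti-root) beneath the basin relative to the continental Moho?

Isostatic balance requires: replacing crust with seawater at the top is compensated by replacing crust with mantle at the base: d (ρ_c − ρ_w) = a (ρ_m − ρ_c).
a = d (ρ_c − ρ_w)/(ρ_m − ρ_c) = 5360 m × 1700/530 = 17200 m.

17200 m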